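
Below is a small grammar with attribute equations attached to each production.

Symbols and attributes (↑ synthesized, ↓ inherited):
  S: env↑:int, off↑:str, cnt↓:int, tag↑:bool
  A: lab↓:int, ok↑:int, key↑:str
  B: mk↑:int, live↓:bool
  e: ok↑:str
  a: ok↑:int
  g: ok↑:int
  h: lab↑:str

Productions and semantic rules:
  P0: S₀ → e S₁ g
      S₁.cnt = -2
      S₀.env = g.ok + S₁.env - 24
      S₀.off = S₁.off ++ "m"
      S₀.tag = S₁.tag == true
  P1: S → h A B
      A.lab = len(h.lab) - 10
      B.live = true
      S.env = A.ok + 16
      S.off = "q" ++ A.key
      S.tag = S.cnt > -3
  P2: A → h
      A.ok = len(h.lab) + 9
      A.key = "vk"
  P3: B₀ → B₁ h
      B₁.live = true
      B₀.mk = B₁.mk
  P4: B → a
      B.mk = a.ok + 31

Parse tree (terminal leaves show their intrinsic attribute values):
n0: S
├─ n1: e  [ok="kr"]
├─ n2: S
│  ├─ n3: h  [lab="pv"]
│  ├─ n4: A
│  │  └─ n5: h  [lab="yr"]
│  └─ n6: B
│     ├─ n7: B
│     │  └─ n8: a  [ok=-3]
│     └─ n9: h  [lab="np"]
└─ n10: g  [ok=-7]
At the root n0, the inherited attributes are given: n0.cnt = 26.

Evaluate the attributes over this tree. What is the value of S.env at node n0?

1. n0.cnt = 26  [given at root]
2. n1.ok = "kr"  [terminal]
3. n2.cnt = -2  [-2]
4. n3.lab = "pv"  [terminal]
5. n4.lab = -8  [len(h.lab) - 10]
6. n5.lab = "yr"  [terminal]
7. n4.ok = 11  [len(h.lab) + 9]
8. n4.key = "vk"  ["vk"]
9. n6.live = true  [true]
10. n7.live = true  [true]
11. n8.ok = -3  [terminal]
12. n7.mk = 28  [a.ok + 31]
13. n9.lab = "np"  [terminal]
14. n6.mk = 28  [B₁.mk]
15. n2.env = 27  [A.ok + 16]
16. n2.off = "qvk"  ["q" ++ A.key]
17. n2.tag = true  [S.cnt > -3]
18. n10.ok = -7  [terminal]
19. n0.env = -4  [g.ok + S₁.env - 24]
20. n0.off = "qvkm"  [S₁.off ++ "m"]
21. n0.tag = true  [S₁.tag == true]

-4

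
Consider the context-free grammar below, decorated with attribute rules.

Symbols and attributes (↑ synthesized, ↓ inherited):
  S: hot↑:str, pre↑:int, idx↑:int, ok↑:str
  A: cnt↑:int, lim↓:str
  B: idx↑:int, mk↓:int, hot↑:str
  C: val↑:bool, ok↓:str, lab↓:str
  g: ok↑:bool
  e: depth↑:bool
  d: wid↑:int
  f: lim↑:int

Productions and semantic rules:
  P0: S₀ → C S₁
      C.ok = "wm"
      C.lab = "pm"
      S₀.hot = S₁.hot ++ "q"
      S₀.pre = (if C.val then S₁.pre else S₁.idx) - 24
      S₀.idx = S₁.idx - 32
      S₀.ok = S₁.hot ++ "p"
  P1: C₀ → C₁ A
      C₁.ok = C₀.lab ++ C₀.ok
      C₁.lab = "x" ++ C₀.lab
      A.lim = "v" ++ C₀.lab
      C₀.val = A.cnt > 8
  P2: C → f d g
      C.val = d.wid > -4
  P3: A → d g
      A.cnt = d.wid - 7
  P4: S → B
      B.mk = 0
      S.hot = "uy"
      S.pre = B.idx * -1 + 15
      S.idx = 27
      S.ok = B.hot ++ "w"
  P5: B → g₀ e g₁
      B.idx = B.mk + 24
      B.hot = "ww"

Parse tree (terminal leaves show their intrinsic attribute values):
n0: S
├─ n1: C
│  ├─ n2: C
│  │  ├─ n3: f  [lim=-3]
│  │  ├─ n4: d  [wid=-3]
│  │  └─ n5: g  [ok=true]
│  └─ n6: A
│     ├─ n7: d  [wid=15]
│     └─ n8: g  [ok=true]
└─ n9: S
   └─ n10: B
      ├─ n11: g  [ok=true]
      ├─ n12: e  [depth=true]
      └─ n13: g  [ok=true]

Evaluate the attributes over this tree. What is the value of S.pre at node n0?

1. n1.ok = "wm"  ["wm"]
2. n1.lab = "pm"  ["pm"]
3. n2.ok = "pmwm"  [C₀.lab ++ C₀.ok]
4. n2.lab = "xpm"  ["x" ++ C₀.lab]
5. n3.lim = -3  [terminal]
6. n4.wid = -3  [terminal]
7. n5.ok = true  [terminal]
8. n2.val = true  [d.wid > -4]
9. n6.lim = "vpm"  ["v" ++ C₀.lab]
10. n7.wid = 15  [terminal]
11. n8.ok = true  [terminal]
12. n6.cnt = 8  [d.wid - 7]
13. n1.val = false  [A.cnt > 8]
14. n10.mk = 0  [0]
15. n11.ok = true  [terminal]
16. n12.depth = true  [terminal]
17. n13.ok = true  [terminal]
18. n10.idx = 24  [B.mk + 24]
19. n10.hot = "ww"  ["ww"]
20. n9.hot = "uy"  ["uy"]
21. n9.pre = -9  [B.idx * -1 + 15]
22. n9.idx = 27  [27]
23. n9.ok = "www"  [B.hot ++ "w"]
24. n0.hot = "uyq"  [S₁.hot ++ "q"]
25. n0.pre = 3  [(if C.val then S₁.pre else S₁.idx) - 24]
26. n0.idx = -5  [S₁.idx - 32]
27. n0.ok = "uyp"  [S₁.hot ++ "p"]

3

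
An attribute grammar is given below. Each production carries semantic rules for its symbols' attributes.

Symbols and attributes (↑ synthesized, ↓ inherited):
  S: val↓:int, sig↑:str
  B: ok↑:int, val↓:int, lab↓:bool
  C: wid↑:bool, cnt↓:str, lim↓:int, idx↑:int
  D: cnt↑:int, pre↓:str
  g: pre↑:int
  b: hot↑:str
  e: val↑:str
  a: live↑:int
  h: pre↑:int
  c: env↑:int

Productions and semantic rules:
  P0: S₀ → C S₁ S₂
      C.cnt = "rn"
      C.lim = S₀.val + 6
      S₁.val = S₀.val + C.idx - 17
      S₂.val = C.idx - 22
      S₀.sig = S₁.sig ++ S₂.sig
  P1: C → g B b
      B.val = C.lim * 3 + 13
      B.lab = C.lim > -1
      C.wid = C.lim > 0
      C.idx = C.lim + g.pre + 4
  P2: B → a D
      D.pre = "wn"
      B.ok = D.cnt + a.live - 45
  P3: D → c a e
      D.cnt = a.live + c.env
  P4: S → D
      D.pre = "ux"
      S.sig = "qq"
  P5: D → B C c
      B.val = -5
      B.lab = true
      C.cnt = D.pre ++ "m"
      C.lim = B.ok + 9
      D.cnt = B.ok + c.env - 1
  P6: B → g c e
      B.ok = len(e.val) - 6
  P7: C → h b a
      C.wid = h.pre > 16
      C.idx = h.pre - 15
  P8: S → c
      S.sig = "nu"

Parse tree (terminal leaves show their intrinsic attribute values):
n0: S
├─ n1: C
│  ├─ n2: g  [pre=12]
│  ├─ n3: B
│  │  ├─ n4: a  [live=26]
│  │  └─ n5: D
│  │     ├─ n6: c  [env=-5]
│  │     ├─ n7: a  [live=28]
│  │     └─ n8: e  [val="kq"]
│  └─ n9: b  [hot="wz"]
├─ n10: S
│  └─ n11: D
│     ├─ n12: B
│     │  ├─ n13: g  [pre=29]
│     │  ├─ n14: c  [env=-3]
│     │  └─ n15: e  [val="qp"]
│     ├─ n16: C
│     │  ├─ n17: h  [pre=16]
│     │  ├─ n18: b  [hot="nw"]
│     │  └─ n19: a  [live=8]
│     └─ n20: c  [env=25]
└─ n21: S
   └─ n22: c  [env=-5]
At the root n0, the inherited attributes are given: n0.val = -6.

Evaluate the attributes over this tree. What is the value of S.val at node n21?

1. n0.val = -6  [given at root]
2. n1.cnt = "rn"  ["rn"]
3. n1.lim = 0  [S₀.val + 6]
4. n2.pre = 12  [terminal]
5. n3.val = 13  [C.lim * 3 + 13]
6. n3.lab = true  [C.lim > -1]
7. n4.live = 26  [terminal]
8. n5.pre = "wn"  ["wn"]
9. n6.env = -5  [terminal]
10. n7.live = 28  [terminal]
11. n8.val = "kq"  [terminal]
12. n5.cnt = 23  [a.live + c.env]
13. n3.ok = 4  [D.cnt + a.live - 45]
14. n9.hot = "wz"  [terminal]
15. n1.wid = false  [C.lim > 0]
16. n1.idx = 16  [C.lim + g.pre + 4]
17. n10.val = -7  [S₀.val + C.idx - 17]
18. n11.pre = "ux"  ["ux"]
19. n12.val = -5  [-5]
20. n12.lab = true  [true]
21. n13.pre = 29  [terminal]
22. n14.env = -3  [terminal]
23. n15.val = "qp"  [terminal]
24. n12.ok = -4  [len(e.val) - 6]
25. n16.cnt = "uxm"  [D.pre ++ "m"]
26. n16.lim = 5  [B.ok + 9]
27. n17.pre = 16  [terminal]
28. n18.hot = "nw"  [terminal]
29. n19.live = 8  [terminal]
30. n16.wid = false  [h.pre > 16]
31. n16.idx = 1  [h.pre - 15]
32. n20.env = 25  [terminal]
33. n11.cnt = 20  [B.ok + c.env - 1]
34. n10.sig = "qq"  ["qq"]
35. n21.val = -6  [C.idx - 22]
36. n22.env = -5  [terminal]
37. n21.sig = "nu"  ["nu"]
38. n0.sig = "qqnu"  [S₁.sig ++ S₂.sig]

-6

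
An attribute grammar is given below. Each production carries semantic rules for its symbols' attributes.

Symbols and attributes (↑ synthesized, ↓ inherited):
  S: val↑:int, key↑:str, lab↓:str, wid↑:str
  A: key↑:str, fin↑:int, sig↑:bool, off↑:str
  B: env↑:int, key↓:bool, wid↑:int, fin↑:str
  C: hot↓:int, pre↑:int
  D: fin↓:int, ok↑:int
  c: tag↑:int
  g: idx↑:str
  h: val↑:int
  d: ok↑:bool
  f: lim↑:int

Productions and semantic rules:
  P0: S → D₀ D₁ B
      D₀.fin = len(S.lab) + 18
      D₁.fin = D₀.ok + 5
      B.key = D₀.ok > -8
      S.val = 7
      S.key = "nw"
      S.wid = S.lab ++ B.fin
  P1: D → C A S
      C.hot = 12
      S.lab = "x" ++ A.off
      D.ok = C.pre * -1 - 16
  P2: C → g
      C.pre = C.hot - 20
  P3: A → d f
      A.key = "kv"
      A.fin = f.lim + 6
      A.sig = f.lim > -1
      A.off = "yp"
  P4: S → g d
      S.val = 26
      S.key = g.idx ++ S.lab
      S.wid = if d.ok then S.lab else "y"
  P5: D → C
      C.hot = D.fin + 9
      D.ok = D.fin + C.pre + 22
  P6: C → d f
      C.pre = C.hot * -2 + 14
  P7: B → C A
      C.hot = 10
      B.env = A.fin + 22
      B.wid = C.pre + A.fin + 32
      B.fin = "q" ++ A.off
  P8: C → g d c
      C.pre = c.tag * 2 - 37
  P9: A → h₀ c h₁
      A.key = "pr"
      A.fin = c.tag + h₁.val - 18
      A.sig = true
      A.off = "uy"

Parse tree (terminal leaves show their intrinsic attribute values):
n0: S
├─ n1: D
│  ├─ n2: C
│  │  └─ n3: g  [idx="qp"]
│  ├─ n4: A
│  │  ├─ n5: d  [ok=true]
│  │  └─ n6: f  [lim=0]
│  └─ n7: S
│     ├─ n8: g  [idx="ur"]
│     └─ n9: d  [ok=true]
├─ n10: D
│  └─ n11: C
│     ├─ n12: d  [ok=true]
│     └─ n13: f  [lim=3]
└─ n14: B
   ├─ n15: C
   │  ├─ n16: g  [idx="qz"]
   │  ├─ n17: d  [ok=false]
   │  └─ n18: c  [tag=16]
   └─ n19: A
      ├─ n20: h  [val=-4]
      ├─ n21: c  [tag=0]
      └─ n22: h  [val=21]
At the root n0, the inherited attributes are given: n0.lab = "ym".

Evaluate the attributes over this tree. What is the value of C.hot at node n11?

6

1. n0.lab = "ym"  [given at root]
2. n1.fin = 20  [len(S.lab) + 18]
3. n2.hot = 12  [12]
4. n3.idx = "qp"  [terminal]
5. n2.pre = -8  [C.hot - 20]
6. n5.ok = true  [terminal]
7. n6.lim = 0  [terminal]
8. n4.key = "kv"  ["kv"]
9. n4.fin = 6  [f.lim + 6]
10. n4.sig = true  [f.lim > -1]
11. n4.off = "yp"  ["yp"]
12. n7.lab = "xyp"  ["x" ++ A.off]
13. n8.idx = "ur"  [terminal]
14. n9.ok = true  [terminal]
15. n7.val = 26  [26]
16. n7.key = "urxyp"  [g.idx ++ S.lab]
17. n7.wid = "xyp"  [if d.ok then S.lab else "y"]
18. n1.ok = -8  [C.pre * -1 - 16]
19. n10.fin = -3  [D₀.ok + 5]
20. n11.hot = 6  [D.fin + 9]
21. n12.ok = true  [terminal]
22. n13.lim = 3  [terminal]
23. n11.pre = 2  [C.hot * -2 + 14]
24. n10.ok = 21  [D.fin + C.pre + 22]
25. n14.key = false  [D₀.ok > -8]
26. n15.hot = 10  [10]
27. n16.idx = "qz"  [terminal]
28. n17.ok = false  [terminal]
29. n18.tag = 16  [terminal]
30. n15.pre = -5  [c.tag * 2 - 37]
31. n20.val = -4  [terminal]
32. n21.tag = 0  [terminal]
33. n22.val = 21  [terminal]
34. n19.key = "pr"  ["pr"]
35. n19.fin = 3  [c.tag + h₁.val - 18]
36. n19.sig = true  [true]
37. n19.off = "uy"  ["uy"]
38. n14.env = 25  [A.fin + 22]
39. n14.wid = 30  [C.pre + A.fin + 32]
40. n14.fin = "quy"  ["q" ++ A.off]
41. n0.val = 7  [7]
42. n0.key = "nw"  ["nw"]
43. n0.wid = "ymquy"  [S.lab ++ B.fin]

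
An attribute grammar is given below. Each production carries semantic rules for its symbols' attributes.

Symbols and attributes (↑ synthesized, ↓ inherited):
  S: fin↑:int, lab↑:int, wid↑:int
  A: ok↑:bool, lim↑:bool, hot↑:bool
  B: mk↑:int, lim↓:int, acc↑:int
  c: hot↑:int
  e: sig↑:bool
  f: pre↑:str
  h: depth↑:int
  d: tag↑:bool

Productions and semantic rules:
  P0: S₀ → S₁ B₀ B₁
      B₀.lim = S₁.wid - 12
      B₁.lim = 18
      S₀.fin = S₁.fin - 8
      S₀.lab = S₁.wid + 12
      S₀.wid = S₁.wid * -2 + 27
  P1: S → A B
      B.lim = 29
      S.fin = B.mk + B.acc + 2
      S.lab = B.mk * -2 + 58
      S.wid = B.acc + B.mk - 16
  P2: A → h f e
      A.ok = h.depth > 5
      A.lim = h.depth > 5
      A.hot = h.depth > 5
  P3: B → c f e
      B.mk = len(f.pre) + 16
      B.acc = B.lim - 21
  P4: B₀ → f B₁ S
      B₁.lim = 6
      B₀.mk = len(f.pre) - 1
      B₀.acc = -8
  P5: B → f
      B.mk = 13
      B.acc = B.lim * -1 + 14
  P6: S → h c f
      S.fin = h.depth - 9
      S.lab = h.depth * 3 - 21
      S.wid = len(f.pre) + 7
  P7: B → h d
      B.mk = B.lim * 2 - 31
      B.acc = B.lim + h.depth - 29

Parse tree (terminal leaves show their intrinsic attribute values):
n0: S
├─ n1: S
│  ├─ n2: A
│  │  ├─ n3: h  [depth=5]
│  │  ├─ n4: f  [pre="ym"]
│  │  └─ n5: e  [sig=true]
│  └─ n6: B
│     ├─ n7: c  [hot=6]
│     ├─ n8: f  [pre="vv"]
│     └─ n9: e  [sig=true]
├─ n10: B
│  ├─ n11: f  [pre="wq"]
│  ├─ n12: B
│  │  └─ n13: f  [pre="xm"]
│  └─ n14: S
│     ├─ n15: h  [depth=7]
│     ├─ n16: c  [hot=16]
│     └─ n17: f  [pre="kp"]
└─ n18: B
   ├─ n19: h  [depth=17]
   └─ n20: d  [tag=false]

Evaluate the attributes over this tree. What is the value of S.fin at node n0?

20

1. n3.depth = 5  [terminal]
2. n4.pre = "ym"  [terminal]
3. n5.sig = true  [terminal]
4. n2.ok = false  [h.depth > 5]
5. n2.lim = false  [h.depth > 5]
6. n2.hot = false  [h.depth > 5]
7. n6.lim = 29  [29]
8. n7.hot = 6  [terminal]
9. n8.pre = "vv"  [terminal]
10. n9.sig = true  [terminal]
11. n6.mk = 18  [len(f.pre) + 16]
12. n6.acc = 8  [B.lim - 21]
13. n1.fin = 28  [B.mk + B.acc + 2]
14. n1.lab = 22  [B.mk * -2 + 58]
15. n1.wid = 10  [B.acc + B.mk - 16]
16. n10.lim = -2  [S₁.wid - 12]
17. n11.pre = "wq"  [terminal]
18. n12.lim = 6  [6]
19. n13.pre = "xm"  [terminal]
20. n12.mk = 13  [13]
21. n12.acc = 8  [B.lim * -1 + 14]
22. n15.depth = 7  [terminal]
23. n16.hot = 16  [terminal]
24. n17.pre = "kp"  [terminal]
25. n14.fin = -2  [h.depth - 9]
26. n14.lab = 0  [h.depth * 3 - 21]
27. n14.wid = 9  [len(f.pre) + 7]
28. n10.mk = 1  [len(f.pre) - 1]
29. n10.acc = -8  [-8]
30. n18.lim = 18  [18]
31. n19.depth = 17  [terminal]
32. n20.tag = false  [terminal]
33. n18.mk = 5  [B.lim * 2 - 31]
34. n18.acc = 6  [B.lim + h.depth - 29]
35. n0.fin = 20  [S₁.fin - 8]
36. n0.lab = 22  [S₁.wid + 12]
37. n0.wid = 7  [S₁.wid * -2 + 27]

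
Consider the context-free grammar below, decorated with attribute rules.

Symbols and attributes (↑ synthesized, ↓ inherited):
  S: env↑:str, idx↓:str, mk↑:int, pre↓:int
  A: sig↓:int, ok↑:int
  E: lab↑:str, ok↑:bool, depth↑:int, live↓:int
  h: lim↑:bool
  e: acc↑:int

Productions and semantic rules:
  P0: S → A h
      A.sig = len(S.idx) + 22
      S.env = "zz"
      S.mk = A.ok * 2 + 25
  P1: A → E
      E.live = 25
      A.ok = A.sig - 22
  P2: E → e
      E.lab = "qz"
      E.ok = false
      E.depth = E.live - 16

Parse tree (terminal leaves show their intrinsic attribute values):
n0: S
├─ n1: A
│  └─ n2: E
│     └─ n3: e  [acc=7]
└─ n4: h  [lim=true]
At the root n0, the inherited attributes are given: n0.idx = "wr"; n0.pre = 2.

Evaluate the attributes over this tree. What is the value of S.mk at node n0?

1. n0.idx = "wr"  [given at root]
2. n0.pre = 2  [given at root]
3. n1.sig = 24  [len(S.idx) + 22]
4. n2.live = 25  [25]
5. n3.acc = 7  [terminal]
6. n2.lab = "qz"  ["qz"]
7. n2.ok = false  [false]
8. n2.depth = 9  [E.live - 16]
9. n1.ok = 2  [A.sig - 22]
10. n4.lim = true  [terminal]
11. n0.env = "zz"  ["zz"]
12. n0.mk = 29  [A.ok * 2 + 25]

29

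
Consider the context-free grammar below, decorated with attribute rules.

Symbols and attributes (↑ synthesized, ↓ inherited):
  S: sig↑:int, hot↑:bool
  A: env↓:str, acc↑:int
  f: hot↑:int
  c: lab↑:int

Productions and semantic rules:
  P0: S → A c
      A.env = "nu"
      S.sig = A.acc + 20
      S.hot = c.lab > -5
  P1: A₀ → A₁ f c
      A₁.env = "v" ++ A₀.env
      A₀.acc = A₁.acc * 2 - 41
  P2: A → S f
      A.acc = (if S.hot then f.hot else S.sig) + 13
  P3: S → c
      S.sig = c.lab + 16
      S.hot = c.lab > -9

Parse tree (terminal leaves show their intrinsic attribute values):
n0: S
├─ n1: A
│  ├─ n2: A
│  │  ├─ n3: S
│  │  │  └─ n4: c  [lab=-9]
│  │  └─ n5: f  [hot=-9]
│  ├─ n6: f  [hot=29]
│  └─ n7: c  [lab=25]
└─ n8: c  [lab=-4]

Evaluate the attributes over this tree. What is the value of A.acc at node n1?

1. n1.env = "nu"  ["nu"]
2. n2.env = "vnu"  ["v" ++ A₀.env]
3. n4.lab = -9  [terminal]
4. n3.sig = 7  [c.lab + 16]
5. n3.hot = false  [c.lab > -9]
6. n5.hot = -9  [terminal]
7. n2.acc = 20  [(if S.hot then f.hot else S.sig) + 13]
8. n6.hot = 29  [terminal]
9. n7.lab = 25  [terminal]
10. n1.acc = -1  [A₁.acc * 2 - 41]
11. n8.lab = -4  [terminal]
12. n0.sig = 19  [A.acc + 20]
13. n0.hot = true  [c.lab > -5]

-1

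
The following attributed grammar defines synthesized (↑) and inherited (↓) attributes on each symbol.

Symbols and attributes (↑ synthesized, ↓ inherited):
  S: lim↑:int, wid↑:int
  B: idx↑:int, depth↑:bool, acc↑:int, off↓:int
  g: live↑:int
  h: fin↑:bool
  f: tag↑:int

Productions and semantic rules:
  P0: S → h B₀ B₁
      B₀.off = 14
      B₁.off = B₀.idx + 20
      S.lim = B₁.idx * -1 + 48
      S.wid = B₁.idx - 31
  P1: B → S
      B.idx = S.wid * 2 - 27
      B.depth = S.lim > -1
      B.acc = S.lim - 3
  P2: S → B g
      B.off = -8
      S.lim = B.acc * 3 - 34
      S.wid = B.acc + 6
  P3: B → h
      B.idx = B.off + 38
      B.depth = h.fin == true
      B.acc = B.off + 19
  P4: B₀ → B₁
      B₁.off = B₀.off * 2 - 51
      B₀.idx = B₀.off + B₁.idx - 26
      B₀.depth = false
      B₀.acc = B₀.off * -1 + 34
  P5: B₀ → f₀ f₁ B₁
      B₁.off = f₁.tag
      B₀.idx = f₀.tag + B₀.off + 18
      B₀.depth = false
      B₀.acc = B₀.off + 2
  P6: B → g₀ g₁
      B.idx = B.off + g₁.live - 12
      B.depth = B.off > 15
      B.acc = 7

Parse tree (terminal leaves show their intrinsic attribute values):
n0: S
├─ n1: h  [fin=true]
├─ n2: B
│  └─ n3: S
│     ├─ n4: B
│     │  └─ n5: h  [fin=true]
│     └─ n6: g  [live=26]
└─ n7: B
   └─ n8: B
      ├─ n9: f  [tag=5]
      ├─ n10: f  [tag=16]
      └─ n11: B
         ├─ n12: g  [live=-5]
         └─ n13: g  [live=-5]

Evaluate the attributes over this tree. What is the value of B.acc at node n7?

7

1. n1.fin = true  [terminal]
2. n2.off = 14  [14]
3. n4.off = -8  [-8]
4. n5.fin = true  [terminal]
5. n4.idx = 30  [B.off + 38]
6. n4.depth = true  [h.fin == true]
7. n4.acc = 11  [B.off + 19]
8. n6.live = 26  [terminal]
9. n3.lim = -1  [B.acc * 3 - 34]
10. n3.wid = 17  [B.acc + 6]
11. n2.idx = 7  [S.wid * 2 - 27]
12. n2.depth = false  [S.lim > -1]
13. n2.acc = -4  [S.lim - 3]
14. n7.off = 27  [B₀.idx + 20]
15. n8.off = 3  [B₀.off * 2 - 51]
16. n9.tag = 5  [terminal]
17. n10.tag = 16  [terminal]
18. n11.off = 16  [f₁.tag]
19. n12.live = -5  [terminal]
20. n13.live = -5  [terminal]
21. n11.idx = -1  [B.off + g₁.live - 12]
22. n11.depth = true  [B.off > 15]
23. n11.acc = 7  [7]
24. n8.idx = 26  [f₀.tag + B₀.off + 18]
25. n8.depth = false  [false]
26. n8.acc = 5  [B₀.off + 2]
27. n7.idx = 27  [B₀.off + B₁.idx - 26]
28. n7.depth = false  [false]
29. n7.acc = 7  [B₀.off * -1 + 34]
30. n0.lim = 21  [B₁.idx * -1 + 48]
31. n0.wid = -4  [B₁.idx - 31]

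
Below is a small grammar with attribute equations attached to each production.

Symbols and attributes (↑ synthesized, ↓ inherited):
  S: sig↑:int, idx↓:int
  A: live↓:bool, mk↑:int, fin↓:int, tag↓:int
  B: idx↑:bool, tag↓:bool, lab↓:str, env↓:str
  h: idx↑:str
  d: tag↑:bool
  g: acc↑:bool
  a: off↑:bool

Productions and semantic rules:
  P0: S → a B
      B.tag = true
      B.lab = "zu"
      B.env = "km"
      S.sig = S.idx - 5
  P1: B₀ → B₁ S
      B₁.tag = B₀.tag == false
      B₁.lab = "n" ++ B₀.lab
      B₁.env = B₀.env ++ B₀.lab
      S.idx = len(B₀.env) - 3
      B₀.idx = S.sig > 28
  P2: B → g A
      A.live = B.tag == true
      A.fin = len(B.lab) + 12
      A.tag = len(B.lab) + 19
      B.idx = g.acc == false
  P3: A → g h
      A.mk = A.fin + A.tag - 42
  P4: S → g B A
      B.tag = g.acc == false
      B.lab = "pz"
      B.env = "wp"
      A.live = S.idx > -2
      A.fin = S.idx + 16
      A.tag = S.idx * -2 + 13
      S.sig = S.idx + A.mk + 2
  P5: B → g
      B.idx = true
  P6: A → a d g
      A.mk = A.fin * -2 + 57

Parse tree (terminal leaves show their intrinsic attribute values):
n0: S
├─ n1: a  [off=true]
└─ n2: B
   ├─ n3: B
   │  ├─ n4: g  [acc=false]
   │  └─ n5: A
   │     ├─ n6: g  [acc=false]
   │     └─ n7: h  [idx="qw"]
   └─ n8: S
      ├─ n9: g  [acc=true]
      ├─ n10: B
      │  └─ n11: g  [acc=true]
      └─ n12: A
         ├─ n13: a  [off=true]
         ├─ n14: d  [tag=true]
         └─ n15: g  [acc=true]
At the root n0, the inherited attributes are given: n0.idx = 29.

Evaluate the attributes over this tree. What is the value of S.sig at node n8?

28

1. n0.idx = 29  [given at root]
2. n1.off = true  [terminal]
3. n2.tag = true  [true]
4. n2.lab = "zu"  ["zu"]
5. n2.env = "km"  ["km"]
6. n3.tag = false  [B₀.tag == false]
7. n3.lab = "nzu"  ["n" ++ B₀.lab]
8. n3.env = "kmzu"  [B₀.env ++ B₀.lab]
9. n4.acc = false  [terminal]
10. n5.live = false  [B.tag == true]
11. n5.fin = 15  [len(B.lab) + 12]
12. n5.tag = 22  [len(B.lab) + 19]
13. n6.acc = false  [terminal]
14. n7.idx = "qw"  [terminal]
15. n5.mk = -5  [A.fin + A.tag - 42]
16. n3.idx = true  [g.acc == false]
17. n8.idx = -1  [len(B₀.env) - 3]
18. n9.acc = true  [terminal]
19. n10.tag = false  [g.acc == false]
20. n10.lab = "pz"  ["pz"]
21. n10.env = "wp"  ["wp"]
22. n11.acc = true  [terminal]
23. n10.idx = true  [true]
24. n12.live = true  [S.idx > -2]
25. n12.fin = 15  [S.idx + 16]
26. n12.tag = 15  [S.idx * -2 + 13]
27. n13.off = true  [terminal]
28. n14.tag = true  [terminal]
29. n15.acc = true  [terminal]
30. n12.mk = 27  [A.fin * -2 + 57]
31. n8.sig = 28  [S.idx + A.mk + 2]
32. n2.idx = false  [S.sig > 28]
33. n0.sig = 24  [S.idx - 5]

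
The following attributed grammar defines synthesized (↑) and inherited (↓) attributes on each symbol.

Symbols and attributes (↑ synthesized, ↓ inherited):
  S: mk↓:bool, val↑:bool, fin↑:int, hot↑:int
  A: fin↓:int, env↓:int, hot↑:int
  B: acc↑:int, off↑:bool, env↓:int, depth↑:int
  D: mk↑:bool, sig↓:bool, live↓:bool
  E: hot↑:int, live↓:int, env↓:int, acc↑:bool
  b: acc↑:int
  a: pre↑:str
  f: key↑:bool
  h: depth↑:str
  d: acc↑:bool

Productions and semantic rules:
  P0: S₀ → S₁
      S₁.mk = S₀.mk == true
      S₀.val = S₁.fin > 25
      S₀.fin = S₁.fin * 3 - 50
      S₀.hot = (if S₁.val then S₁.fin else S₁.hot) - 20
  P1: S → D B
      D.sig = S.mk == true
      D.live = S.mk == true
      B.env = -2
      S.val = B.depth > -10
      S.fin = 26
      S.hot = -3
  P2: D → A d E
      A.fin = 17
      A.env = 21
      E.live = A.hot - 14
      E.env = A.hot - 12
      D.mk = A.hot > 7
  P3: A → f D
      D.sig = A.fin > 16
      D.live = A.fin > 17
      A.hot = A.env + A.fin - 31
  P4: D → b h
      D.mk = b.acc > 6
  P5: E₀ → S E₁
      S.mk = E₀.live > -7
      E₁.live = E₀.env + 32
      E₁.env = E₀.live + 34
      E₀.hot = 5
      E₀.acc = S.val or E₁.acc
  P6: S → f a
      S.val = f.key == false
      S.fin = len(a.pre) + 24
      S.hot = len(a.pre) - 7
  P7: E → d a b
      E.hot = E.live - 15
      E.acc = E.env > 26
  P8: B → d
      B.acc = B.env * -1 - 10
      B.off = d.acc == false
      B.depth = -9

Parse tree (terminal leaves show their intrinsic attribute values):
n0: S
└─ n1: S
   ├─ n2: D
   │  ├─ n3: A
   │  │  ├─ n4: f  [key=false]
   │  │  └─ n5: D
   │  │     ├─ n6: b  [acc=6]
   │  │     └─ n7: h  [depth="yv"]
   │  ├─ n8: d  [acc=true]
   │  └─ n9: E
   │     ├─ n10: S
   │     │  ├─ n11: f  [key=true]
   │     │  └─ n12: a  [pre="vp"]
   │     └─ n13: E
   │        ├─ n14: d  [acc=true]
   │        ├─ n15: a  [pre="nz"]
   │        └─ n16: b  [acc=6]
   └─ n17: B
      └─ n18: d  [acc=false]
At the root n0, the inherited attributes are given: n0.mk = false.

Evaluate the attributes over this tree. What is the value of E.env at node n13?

27

1. n0.mk = false  [given at root]
2. n1.mk = false  [S₀.mk == true]
3. n2.sig = false  [S.mk == true]
4. n2.live = false  [S.mk == true]
5. n3.fin = 17  [17]
6. n3.env = 21  [21]
7. n4.key = false  [terminal]
8. n5.sig = true  [A.fin > 16]
9. n5.live = false  [A.fin > 17]
10. n6.acc = 6  [terminal]
11. n7.depth = "yv"  [terminal]
12. n5.mk = false  [b.acc > 6]
13. n3.hot = 7  [A.env + A.fin - 31]
14. n8.acc = true  [terminal]
15. n9.live = -7  [A.hot - 14]
16. n9.env = -5  [A.hot - 12]
17. n10.mk = false  [E₀.live > -7]
18. n11.key = true  [terminal]
19. n12.pre = "vp"  [terminal]
20. n10.val = false  [f.key == false]
21. n10.fin = 26  [len(a.pre) + 24]
22. n10.hot = -5  [len(a.pre) - 7]
23. n13.live = 27  [E₀.env + 32]
24. n13.env = 27  [E₀.live + 34]
25. n14.acc = true  [terminal]
26. n15.pre = "nz"  [terminal]
27. n16.acc = 6  [terminal]
28. n13.hot = 12  [E.live - 15]
29. n13.acc = true  [E.env > 26]
30. n9.hot = 5  [5]
31. n9.acc = true  [S.val or E₁.acc]
32. n2.mk = false  [A.hot > 7]
33. n17.env = -2  [-2]
34. n18.acc = false  [terminal]
35. n17.acc = -8  [B.env * -1 - 10]
36. n17.off = true  [d.acc == false]
37. n17.depth = -9  [-9]
38. n1.val = true  [B.depth > -10]
39. n1.fin = 26  [26]
40. n1.hot = -3  [-3]
41. n0.val = true  [S₁.fin > 25]
42. n0.fin = 28  [S₁.fin * 3 - 50]
43. n0.hot = 6  [(if S₁.val then S₁.fin else S₁.hot) - 20]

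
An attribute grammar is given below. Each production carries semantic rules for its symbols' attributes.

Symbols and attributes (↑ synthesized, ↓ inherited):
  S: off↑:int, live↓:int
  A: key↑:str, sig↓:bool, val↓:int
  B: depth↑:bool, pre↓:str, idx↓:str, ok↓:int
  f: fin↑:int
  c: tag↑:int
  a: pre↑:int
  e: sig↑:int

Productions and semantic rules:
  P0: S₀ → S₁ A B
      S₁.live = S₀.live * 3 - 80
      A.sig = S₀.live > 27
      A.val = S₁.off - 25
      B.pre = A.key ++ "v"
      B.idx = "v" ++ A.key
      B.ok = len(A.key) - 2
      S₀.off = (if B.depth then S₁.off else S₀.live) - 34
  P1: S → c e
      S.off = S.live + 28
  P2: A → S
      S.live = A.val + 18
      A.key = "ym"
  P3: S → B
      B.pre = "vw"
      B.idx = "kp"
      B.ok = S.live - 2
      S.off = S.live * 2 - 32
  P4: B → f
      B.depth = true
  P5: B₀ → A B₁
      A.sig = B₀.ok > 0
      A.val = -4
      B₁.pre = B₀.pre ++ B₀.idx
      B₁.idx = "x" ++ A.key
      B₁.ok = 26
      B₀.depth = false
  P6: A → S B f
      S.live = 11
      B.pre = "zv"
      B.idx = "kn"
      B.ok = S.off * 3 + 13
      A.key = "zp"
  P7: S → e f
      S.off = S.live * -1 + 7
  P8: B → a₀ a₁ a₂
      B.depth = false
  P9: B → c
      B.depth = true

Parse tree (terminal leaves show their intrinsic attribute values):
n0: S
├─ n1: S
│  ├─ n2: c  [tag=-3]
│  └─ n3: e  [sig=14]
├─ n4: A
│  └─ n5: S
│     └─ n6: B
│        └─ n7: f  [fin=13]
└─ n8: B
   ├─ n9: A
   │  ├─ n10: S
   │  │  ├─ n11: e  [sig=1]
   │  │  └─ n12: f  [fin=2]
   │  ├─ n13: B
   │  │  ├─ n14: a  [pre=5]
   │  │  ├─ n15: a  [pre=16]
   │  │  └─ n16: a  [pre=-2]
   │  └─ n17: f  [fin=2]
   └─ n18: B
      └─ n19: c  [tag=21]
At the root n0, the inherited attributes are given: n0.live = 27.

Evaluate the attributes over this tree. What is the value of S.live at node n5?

1. n0.live = 27  [given at root]
2. n1.live = 1  [S₀.live * 3 - 80]
3. n2.tag = -3  [terminal]
4. n3.sig = 14  [terminal]
5. n1.off = 29  [S.live + 28]
6. n4.sig = false  [S₀.live > 27]
7. n4.val = 4  [S₁.off - 25]
8. n5.live = 22  [A.val + 18]
9. n6.pre = "vw"  ["vw"]
10. n6.idx = "kp"  ["kp"]
11. n6.ok = 20  [S.live - 2]
12. n7.fin = 13  [terminal]
13. n6.depth = true  [true]
14. n5.off = 12  [S.live * 2 - 32]
15. n4.key = "ym"  ["ym"]
16. n8.pre = "ymv"  [A.key ++ "v"]
17. n8.idx = "vym"  ["v" ++ A.key]
18. n8.ok = 0  [len(A.key) - 2]
19. n9.sig = false  [B₀.ok > 0]
20. n9.val = -4  [-4]
21. n10.live = 11  [11]
22. n11.sig = 1  [terminal]
23. n12.fin = 2  [terminal]
24. n10.off = -4  [S.live * -1 + 7]
25. n13.pre = "zv"  ["zv"]
26. n13.idx = "kn"  ["kn"]
27. n13.ok = 1  [S.off * 3 + 13]
28. n14.pre = 5  [terminal]
29. n15.pre = 16  [terminal]
30. n16.pre = -2  [terminal]
31. n13.depth = false  [false]
32. n17.fin = 2  [terminal]
33. n9.key = "zp"  ["zp"]
34. n18.pre = "ymvvym"  [B₀.pre ++ B₀.idx]
35. n18.idx = "xzp"  ["x" ++ A.key]
36. n18.ok = 26  [26]
37. n19.tag = 21  [terminal]
38. n18.depth = true  [true]
39. n8.depth = false  [false]
40. n0.off = -7  [(if B.depth then S₁.off else S₀.live) - 34]

22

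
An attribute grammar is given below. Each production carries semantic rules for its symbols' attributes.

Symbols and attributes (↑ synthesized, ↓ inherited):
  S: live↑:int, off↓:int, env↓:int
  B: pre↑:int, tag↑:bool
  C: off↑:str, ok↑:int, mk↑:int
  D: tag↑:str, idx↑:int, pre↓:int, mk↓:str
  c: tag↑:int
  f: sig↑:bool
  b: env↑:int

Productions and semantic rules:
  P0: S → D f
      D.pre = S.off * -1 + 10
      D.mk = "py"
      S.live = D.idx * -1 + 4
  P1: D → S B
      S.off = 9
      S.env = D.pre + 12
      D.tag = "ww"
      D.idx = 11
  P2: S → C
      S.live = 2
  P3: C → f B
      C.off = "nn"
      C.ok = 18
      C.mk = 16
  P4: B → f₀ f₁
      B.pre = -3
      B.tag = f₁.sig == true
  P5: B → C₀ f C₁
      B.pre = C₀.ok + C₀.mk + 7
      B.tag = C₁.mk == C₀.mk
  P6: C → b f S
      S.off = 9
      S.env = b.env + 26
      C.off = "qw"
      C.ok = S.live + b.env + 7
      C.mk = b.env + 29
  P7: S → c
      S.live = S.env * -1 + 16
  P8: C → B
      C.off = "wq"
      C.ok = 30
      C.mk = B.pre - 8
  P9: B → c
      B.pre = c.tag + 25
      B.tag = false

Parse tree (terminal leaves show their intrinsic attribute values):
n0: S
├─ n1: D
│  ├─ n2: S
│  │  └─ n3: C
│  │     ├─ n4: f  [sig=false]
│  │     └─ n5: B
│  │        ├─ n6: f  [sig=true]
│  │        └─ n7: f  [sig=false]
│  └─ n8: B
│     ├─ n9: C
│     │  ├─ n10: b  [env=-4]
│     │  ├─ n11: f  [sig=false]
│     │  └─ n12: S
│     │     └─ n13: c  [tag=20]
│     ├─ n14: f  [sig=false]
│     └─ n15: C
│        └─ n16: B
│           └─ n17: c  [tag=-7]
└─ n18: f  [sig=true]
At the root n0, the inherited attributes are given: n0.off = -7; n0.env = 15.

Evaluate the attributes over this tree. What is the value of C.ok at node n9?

-3

1. n0.off = -7  [given at root]
2. n0.env = 15  [given at root]
3. n1.pre = 17  [S.off * -1 + 10]
4. n1.mk = "py"  ["py"]
5. n2.off = 9  [9]
6. n2.env = 29  [D.pre + 12]
7. n4.sig = false  [terminal]
8. n6.sig = true  [terminal]
9. n7.sig = false  [terminal]
10. n5.pre = -3  [-3]
11. n5.tag = false  [f₁.sig == true]
12. n3.off = "nn"  ["nn"]
13. n3.ok = 18  [18]
14. n3.mk = 16  [16]
15. n2.live = 2  [2]
16. n10.env = -4  [terminal]
17. n11.sig = false  [terminal]
18. n12.off = 9  [9]
19. n12.env = 22  [b.env + 26]
20. n13.tag = 20  [terminal]
21. n12.live = -6  [S.env * -1 + 16]
22. n9.off = "qw"  ["qw"]
23. n9.ok = -3  [S.live + b.env + 7]
24. n9.mk = 25  [b.env + 29]
25. n14.sig = false  [terminal]
26. n17.tag = -7  [terminal]
27. n16.pre = 18  [c.tag + 25]
28. n16.tag = false  [false]
29. n15.off = "wq"  ["wq"]
30. n15.ok = 30  [30]
31. n15.mk = 10  [B.pre - 8]
32. n8.pre = 29  [C₀.ok + C₀.mk + 7]
33. n8.tag = false  [C₁.mk == C₀.mk]
34. n1.tag = "ww"  ["ww"]
35. n1.idx = 11  [11]
36. n18.sig = true  [terminal]
37. n0.live = -7  [D.idx * -1 + 4]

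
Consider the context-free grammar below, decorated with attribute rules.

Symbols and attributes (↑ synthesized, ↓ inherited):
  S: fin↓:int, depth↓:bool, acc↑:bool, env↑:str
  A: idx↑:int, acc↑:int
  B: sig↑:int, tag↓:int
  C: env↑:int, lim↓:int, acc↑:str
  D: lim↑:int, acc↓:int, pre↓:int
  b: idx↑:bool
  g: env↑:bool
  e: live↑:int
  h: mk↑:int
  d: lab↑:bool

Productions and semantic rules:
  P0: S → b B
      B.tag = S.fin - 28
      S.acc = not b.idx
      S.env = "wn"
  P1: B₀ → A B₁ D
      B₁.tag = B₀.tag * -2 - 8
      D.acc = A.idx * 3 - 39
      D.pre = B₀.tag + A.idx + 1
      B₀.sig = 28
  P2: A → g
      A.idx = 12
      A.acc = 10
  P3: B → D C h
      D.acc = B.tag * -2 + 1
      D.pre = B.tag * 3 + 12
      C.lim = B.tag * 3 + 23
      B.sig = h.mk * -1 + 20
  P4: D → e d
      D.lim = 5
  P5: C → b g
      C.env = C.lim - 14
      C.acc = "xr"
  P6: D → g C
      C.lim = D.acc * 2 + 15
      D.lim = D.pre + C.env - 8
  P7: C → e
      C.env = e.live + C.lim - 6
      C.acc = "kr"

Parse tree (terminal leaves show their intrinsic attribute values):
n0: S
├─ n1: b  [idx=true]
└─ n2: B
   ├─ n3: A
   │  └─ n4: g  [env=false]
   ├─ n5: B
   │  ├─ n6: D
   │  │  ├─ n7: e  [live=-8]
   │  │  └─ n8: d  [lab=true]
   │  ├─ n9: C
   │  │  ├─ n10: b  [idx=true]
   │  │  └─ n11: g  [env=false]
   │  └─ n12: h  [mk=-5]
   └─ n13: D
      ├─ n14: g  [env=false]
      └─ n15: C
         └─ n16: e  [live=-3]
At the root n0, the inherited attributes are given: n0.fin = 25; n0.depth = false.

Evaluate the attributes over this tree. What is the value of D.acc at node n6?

1. n0.fin = 25  [given at root]
2. n0.depth = false  [given at root]
3. n1.idx = true  [terminal]
4. n2.tag = -3  [S.fin - 28]
5. n4.env = false  [terminal]
6. n3.idx = 12  [12]
7. n3.acc = 10  [10]
8. n5.tag = -2  [B₀.tag * -2 - 8]
9. n6.acc = 5  [B.tag * -2 + 1]
10. n6.pre = 6  [B.tag * 3 + 12]
11. n7.live = -8  [terminal]
12. n8.lab = true  [terminal]
13. n6.lim = 5  [5]
14. n9.lim = 17  [B.tag * 3 + 23]
15. n10.idx = true  [terminal]
16. n11.env = false  [terminal]
17. n9.env = 3  [C.lim - 14]
18. n9.acc = "xr"  ["xr"]
19. n12.mk = -5  [terminal]
20. n5.sig = 25  [h.mk * -1 + 20]
21. n13.acc = -3  [A.idx * 3 - 39]
22. n13.pre = 10  [B₀.tag + A.idx + 1]
23. n14.env = false  [terminal]
24. n15.lim = 9  [D.acc * 2 + 15]
25. n16.live = -3  [terminal]
26. n15.env = 0  [e.live + C.lim - 6]
27. n15.acc = "kr"  ["kr"]
28. n13.lim = 2  [D.pre + C.env - 8]
29. n2.sig = 28  [28]
30. n0.acc = false  [not b.idx]
31. n0.env = "wn"  ["wn"]

5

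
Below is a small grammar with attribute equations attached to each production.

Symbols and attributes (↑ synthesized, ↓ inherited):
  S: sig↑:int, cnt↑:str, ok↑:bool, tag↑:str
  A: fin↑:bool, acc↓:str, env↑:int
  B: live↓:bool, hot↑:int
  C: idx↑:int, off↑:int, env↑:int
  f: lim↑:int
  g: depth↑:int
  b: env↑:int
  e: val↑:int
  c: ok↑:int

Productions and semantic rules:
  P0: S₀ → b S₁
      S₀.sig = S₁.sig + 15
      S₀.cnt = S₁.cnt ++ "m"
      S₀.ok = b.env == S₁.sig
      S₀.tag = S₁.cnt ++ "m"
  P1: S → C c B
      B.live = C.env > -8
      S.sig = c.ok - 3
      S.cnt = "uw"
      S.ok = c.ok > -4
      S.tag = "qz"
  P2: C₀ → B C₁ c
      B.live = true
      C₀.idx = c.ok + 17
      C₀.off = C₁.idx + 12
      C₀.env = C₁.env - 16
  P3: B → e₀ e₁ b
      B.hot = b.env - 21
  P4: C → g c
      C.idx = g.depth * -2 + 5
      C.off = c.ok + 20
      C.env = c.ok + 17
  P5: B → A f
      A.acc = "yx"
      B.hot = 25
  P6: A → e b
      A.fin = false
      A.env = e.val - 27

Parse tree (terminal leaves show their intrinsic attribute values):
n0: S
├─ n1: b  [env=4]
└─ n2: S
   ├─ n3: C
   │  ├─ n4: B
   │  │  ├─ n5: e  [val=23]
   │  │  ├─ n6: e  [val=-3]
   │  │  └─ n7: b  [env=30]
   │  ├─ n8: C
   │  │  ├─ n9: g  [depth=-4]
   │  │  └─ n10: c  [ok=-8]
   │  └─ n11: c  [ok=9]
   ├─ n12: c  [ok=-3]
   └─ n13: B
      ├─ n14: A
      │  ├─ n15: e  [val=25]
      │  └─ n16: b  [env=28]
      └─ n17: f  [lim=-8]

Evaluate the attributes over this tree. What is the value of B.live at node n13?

true

1. n1.env = 4  [terminal]
2. n4.live = true  [true]
3. n5.val = 23  [terminal]
4. n6.val = -3  [terminal]
5. n7.env = 30  [terminal]
6. n4.hot = 9  [b.env - 21]
7. n9.depth = -4  [terminal]
8. n10.ok = -8  [terminal]
9. n8.idx = 13  [g.depth * -2 + 5]
10. n8.off = 12  [c.ok + 20]
11. n8.env = 9  [c.ok + 17]
12. n11.ok = 9  [terminal]
13. n3.idx = 26  [c.ok + 17]
14. n3.off = 25  [C₁.idx + 12]
15. n3.env = -7  [C₁.env - 16]
16. n12.ok = -3  [terminal]
17. n13.live = true  [C.env > -8]
18. n14.acc = "yx"  ["yx"]
19. n15.val = 25  [terminal]
20. n16.env = 28  [terminal]
21. n14.fin = false  [false]
22. n14.env = -2  [e.val - 27]
23. n17.lim = -8  [terminal]
24. n13.hot = 25  [25]
25. n2.sig = -6  [c.ok - 3]
26. n2.cnt = "uw"  ["uw"]
27. n2.ok = true  [c.ok > -4]
28. n2.tag = "qz"  ["qz"]
29. n0.sig = 9  [S₁.sig + 15]
30. n0.cnt = "uwm"  [S₁.cnt ++ "m"]
31. n0.ok = false  [b.env == S₁.sig]
32. n0.tag = "uwm"  [S₁.cnt ++ "m"]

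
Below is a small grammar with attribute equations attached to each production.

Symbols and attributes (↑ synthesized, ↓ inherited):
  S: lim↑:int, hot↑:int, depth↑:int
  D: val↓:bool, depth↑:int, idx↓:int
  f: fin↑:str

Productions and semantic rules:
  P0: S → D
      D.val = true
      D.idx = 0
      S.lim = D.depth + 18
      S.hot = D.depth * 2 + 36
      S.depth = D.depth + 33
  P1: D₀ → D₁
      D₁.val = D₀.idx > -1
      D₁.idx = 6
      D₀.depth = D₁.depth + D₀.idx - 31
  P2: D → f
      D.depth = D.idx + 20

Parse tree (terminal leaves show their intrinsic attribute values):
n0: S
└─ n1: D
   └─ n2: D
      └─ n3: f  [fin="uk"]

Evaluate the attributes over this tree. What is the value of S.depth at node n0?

28

1. n1.val = true  [true]
2. n1.idx = 0  [0]
3. n2.val = true  [D₀.idx > -1]
4. n2.idx = 6  [6]
5. n3.fin = "uk"  [terminal]
6. n2.depth = 26  [D.idx + 20]
7. n1.depth = -5  [D₁.depth + D₀.idx - 31]
8. n0.lim = 13  [D.depth + 18]
9. n0.hot = 26  [D.depth * 2 + 36]
10. n0.depth = 28  [D.depth + 33]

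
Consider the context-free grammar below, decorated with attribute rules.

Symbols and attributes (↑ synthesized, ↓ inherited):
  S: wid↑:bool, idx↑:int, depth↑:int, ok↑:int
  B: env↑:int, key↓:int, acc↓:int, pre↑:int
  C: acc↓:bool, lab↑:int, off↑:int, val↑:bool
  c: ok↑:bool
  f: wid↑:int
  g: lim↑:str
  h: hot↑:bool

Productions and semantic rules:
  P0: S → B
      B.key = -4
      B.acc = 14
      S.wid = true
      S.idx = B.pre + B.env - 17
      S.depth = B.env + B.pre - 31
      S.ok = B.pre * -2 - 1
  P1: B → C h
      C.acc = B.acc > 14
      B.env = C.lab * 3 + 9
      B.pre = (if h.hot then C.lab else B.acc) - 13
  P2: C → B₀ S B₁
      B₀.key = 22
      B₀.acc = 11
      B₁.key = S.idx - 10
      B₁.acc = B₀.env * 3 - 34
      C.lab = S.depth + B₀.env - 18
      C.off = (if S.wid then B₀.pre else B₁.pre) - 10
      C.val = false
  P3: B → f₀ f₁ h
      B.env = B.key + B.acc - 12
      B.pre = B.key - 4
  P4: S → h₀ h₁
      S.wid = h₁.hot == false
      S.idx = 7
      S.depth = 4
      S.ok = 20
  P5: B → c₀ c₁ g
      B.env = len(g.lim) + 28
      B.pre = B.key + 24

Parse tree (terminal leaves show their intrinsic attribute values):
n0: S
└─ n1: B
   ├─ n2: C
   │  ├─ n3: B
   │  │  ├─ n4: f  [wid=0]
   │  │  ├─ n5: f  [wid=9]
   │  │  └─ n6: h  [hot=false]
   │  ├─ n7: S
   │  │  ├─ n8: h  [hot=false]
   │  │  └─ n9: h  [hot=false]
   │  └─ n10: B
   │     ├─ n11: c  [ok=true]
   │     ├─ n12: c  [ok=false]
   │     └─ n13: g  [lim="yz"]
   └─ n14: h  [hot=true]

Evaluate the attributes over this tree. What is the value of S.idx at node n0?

7

1. n1.key = -4  [-4]
2. n1.acc = 14  [14]
3. n2.acc = false  [B.acc > 14]
4. n3.key = 22  [22]
5. n3.acc = 11  [11]
6. n4.wid = 0  [terminal]
7. n5.wid = 9  [terminal]
8. n6.hot = false  [terminal]
9. n3.env = 21  [B.key + B.acc - 12]
10. n3.pre = 18  [B.key - 4]
11. n8.hot = false  [terminal]
12. n9.hot = false  [terminal]
13. n7.wid = true  [h₁.hot == false]
14. n7.idx = 7  [7]
15. n7.depth = 4  [4]
16. n7.ok = 20  [20]
17. n10.key = -3  [S.idx - 10]
18. n10.acc = 29  [B₀.env * 3 - 34]
19. n11.ok = true  [terminal]
20. n12.ok = false  [terminal]
21. n13.lim = "yz"  [terminal]
22. n10.env = 30  [len(g.lim) + 28]
23. n10.pre = 21  [B.key + 24]
24. n2.lab = 7  [S.depth + B₀.env - 18]
25. n2.off = 8  [(if S.wid then B₀.pre else B₁.pre) - 10]
26. n2.val = false  [false]
27. n14.hot = true  [terminal]
28. n1.env = 30  [C.lab * 3 + 9]
29. n1.pre = -6  [(if h.hot then C.lab else B.acc) - 13]
30. n0.wid = true  [true]
31. n0.idx = 7  [B.pre + B.env - 17]
32. n0.depth = -7  [B.env + B.pre - 31]
33. n0.ok = 11  [B.pre * -2 - 1]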